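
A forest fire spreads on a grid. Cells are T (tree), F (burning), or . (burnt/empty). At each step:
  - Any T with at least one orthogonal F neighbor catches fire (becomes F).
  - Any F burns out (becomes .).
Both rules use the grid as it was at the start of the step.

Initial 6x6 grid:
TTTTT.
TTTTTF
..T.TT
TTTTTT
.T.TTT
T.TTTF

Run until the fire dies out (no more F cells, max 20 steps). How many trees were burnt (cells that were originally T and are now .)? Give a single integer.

Step 1: +4 fires, +2 burnt (F count now 4)
Step 2: +6 fires, +4 burnt (F count now 6)
Step 3: +5 fires, +6 burnt (F count now 5)
Step 4: +4 fires, +5 burnt (F count now 4)
Step 5: +3 fires, +4 burnt (F count now 3)
Step 6: +2 fires, +3 burnt (F count now 2)
Step 7: +2 fires, +2 burnt (F count now 2)
Step 8: +0 fires, +2 burnt (F count now 0)
Fire out after step 8
Initially T: 27, now '.': 35
Total burnt (originally-T cells now '.'): 26

Answer: 26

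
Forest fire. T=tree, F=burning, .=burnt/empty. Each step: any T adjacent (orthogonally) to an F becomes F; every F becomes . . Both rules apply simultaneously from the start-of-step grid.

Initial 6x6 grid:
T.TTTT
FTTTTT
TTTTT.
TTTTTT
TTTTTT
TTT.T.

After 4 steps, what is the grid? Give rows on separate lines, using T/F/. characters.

Step 1: 3 trees catch fire, 1 burn out
  F.TTTT
  .FTTTT
  FTTTT.
  TTTTTT
  TTTTTT
  TTT.T.
Step 2: 3 trees catch fire, 3 burn out
  ..TTTT
  ..FTTT
  .FTTT.
  FTTTTT
  TTTTTT
  TTT.T.
Step 3: 5 trees catch fire, 3 burn out
  ..FTTT
  ...FTT
  ..FTT.
  .FTTTT
  FTTTTT
  TTT.T.
Step 4: 6 trees catch fire, 5 burn out
  ...FTT
  ....FT
  ...FT.
  ..FTTT
  .FTTTT
  FTT.T.

...FTT
....FT
...FT.
..FTTT
.FTTTT
FTT.T.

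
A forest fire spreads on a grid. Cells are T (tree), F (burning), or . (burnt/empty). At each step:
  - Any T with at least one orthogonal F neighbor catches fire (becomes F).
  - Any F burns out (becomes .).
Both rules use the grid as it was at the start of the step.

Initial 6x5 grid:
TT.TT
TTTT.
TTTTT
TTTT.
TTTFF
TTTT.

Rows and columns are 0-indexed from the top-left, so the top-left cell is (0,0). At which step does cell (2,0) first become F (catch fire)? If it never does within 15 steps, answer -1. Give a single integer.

Step 1: cell (2,0)='T' (+3 fires, +2 burnt)
Step 2: cell (2,0)='T' (+4 fires, +3 burnt)
Step 3: cell (2,0)='T' (+6 fires, +4 burnt)
Step 4: cell (2,0)='T' (+5 fires, +6 burnt)
Step 5: cell (2,0)='F' (+3 fires, +5 burnt)
  -> target ignites at step 5
Step 6: cell (2,0)='.' (+2 fires, +3 burnt)
Step 7: cell (2,0)='.' (+1 fires, +2 burnt)
Step 8: cell (2,0)='.' (+0 fires, +1 burnt)
  fire out at step 8

5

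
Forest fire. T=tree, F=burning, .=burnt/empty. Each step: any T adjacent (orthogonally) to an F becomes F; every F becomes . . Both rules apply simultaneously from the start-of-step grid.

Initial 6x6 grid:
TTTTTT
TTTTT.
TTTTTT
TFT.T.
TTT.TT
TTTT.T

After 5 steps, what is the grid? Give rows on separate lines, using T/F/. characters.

Step 1: 4 trees catch fire, 1 burn out
  TTTTTT
  TTTTT.
  TFTTTT
  F.F.T.
  TFT.TT
  TTTT.T
Step 2: 6 trees catch fire, 4 burn out
  TTTTTT
  TFTTT.
  F.FTTT
  ....T.
  F.F.TT
  TFTT.T
Step 3: 6 trees catch fire, 6 burn out
  TFTTTT
  F.FTT.
  ...FTT
  ....T.
  ....TT
  F.FT.T
Step 4: 5 trees catch fire, 6 burn out
  F.FTTT
  ...FT.
  ....FT
  ....T.
  ....TT
  ...F.T
Step 5: 4 trees catch fire, 5 burn out
  ...FTT
  ....F.
  .....F
  ....F.
  ....TT
  .....T

...FTT
....F.
.....F
....F.
....TT
.....T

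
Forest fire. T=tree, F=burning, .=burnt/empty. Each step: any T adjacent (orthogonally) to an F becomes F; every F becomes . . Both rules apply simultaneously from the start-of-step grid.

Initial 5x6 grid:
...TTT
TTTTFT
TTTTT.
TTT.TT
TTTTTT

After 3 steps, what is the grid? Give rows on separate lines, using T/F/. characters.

Step 1: 4 trees catch fire, 1 burn out
  ...TFT
  TTTF.F
  TTTTF.
  TTT.TT
  TTTTTT
Step 2: 5 trees catch fire, 4 burn out
  ...F.F
  TTF...
  TTTF..
  TTT.FT
  TTTTTT
Step 3: 4 trees catch fire, 5 burn out
  ......
  TF....
  TTF...
  TTT..F
  TTTTFT

......
TF....
TTF...
TTT..F
TTTTFT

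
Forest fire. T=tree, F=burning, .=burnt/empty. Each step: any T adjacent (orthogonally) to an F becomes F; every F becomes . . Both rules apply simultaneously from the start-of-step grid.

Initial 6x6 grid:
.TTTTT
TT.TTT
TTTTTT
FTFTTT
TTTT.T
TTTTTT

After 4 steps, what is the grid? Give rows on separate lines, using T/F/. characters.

Step 1: 6 trees catch fire, 2 burn out
  .TTTTT
  TT.TTT
  FTFTTT
  .F.FTT
  FTFT.T
  TTTTTT
Step 2: 8 trees catch fire, 6 burn out
  .TTTTT
  FT.TTT
  .F.FTT
  ....FT
  .F.F.T
  FTFTTT
Step 3: 6 trees catch fire, 8 burn out
  .TTTTT
  .F.FTT
  ....FT
  .....F
  .....T
  .F.FTT
Step 4: 6 trees catch fire, 6 burn out
  .FTFTT
  ....FT
  .....F
  ......
  .....F
  ....FT

.FTFTT
....FT
.....F
......
.....F
....FT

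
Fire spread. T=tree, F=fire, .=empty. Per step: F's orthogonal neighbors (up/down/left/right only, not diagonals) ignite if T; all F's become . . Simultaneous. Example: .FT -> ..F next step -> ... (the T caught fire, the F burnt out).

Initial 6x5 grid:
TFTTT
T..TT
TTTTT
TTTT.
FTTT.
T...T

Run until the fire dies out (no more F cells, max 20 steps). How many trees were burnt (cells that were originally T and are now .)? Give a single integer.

Answer: 20

Derivation:
Step 1: +5 fires, +2 burnt (F count now 5)
Step 2: +5 fires, +5 burnt (F count now 5)
Step 3: +5 fires, +5 burnt (F count now 5)
Step 4: +4 fires, +5 burnt (F count now 4)
Step 5: +1 fires, +4 burnt (F count now 1)
Step 6: +0 fires, +1 burnt (F count now 0)
Fire out after step 6
Initially T: 21, now '.': 29
Total burnt (originally-T cells now '.'): 20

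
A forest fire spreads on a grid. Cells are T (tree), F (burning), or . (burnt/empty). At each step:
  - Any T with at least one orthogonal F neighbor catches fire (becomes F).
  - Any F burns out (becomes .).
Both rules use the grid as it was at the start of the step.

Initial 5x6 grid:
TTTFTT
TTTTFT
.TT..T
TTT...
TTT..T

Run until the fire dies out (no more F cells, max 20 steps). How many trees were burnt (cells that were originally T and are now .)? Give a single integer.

Answer: 19

Derivation:
Step 1: +4 fires, +2 burnt (F count now 4)
Step 2: +4 fires, +4 burnt (F count now 4)
Step 3: +3 fires, +4 burnt (F count now 3)
Step 4: +3 fires, +3 burnt (F count now 3)
Step 5: +2 fires, +3 burnt (F count now 2)
Step 6: +2 fires, +2 burnt (F count now 2)
Step 7: +1 fires, +2 burnt (F count now 1)
Step 8: +0 fires, +1 burnt (F count now 0)
Fire out after step 8
Initially T: 20, now '.': 29
Total burnt (originally-T cells now '.'): 19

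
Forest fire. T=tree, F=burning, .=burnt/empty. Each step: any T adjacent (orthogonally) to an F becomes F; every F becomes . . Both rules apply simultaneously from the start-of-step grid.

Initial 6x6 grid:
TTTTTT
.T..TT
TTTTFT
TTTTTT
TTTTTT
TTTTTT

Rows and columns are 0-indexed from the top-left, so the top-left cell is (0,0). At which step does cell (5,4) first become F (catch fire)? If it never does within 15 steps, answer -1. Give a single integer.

Step 1: cell (5,4)='T' (+4 fires, +1 burnt)
Step 2: cell (5,4)='T' (+6 fires, +4 burnt)
Step 3: cell (5,4)='F' (+7 fires, +6 burnt)
  -> target ignites at step 3
Step 4: cell (5,4)='.' (+7 fires, +7 burnt)
Step 5: cell (5,4)='.' (+4 fires, +7 burnt)
Step 6: cell (5,4)='.' (+3 fires, +4 burnt)
Step 7: cell (5,4)='.' (+1 fires, +3 burnt)
Step 8: cell (5,4)='.' (+0 fires, +1 burnt)
  fire out at step 8

3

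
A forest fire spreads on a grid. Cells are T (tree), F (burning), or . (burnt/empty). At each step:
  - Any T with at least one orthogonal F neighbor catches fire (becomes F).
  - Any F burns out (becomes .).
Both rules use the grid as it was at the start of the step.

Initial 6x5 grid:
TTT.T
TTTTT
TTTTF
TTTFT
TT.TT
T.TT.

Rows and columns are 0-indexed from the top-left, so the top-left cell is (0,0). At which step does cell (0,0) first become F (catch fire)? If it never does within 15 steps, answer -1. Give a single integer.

Step 1: cell (0,0)='T' (+5 fires, +2 burnt)
Step 2: cell (0,0)='T' (+6 fires, +5 burnt)
Step 3: cell (0,0)='T' (+5 fires, +6 burnt)
Step 4: cell (0,0)='T' (+4 fires, +5 burnt)
Step 5: cell (0,0)='T' (+3 fires, +4 burnt)
Step 6: cell (0,0)='F' (+1 fires, +3 burnt)
  -> target ignites at step 6
Step 7: cell (0,0)='.' (+0 fires, +1 burnt)
  fire out at step 7

6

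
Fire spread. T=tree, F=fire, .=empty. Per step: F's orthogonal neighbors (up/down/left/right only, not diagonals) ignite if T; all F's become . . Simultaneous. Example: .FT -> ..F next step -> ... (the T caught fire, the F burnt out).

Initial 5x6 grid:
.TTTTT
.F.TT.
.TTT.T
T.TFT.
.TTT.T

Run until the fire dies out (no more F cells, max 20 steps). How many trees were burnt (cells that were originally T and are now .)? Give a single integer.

Step 1: +6 fires, +2 burnt (F count now 6)
Step 2: +4 fires, +6 burnt (F count now 4)
Step 3: +3 fires, +4 burnt (F count now 3)
Step 4: +1 fires, +3 burnt (F count now 1)
Step 5: +1 fires, +1 burnt (F count now 1)
Step 6: +0 fires, +1 burnt (F count now 0)
Fire out after step 6
Initially T: 18, now '.': 27
Total burnt (originally-T cells now '.'): 15

Answer: 15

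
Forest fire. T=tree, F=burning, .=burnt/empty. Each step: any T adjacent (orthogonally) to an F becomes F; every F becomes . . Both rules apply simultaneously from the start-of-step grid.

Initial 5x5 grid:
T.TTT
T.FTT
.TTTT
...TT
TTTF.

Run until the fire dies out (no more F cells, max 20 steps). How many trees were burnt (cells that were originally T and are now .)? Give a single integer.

Step 1: +5 fires, +2 burnt (F count now 5)
Step 2: +6 fires, +5 burnt (F count now 6)
Step 3: +3 fires, +6 burnt (F count now 3)
Step 4: +0 fires, +3 burnt (F count now 0)
Fire out after step 4
Initially T: 16, now '.': 23
Total burnt (originally-T cells now '.'): 14

Answer: 14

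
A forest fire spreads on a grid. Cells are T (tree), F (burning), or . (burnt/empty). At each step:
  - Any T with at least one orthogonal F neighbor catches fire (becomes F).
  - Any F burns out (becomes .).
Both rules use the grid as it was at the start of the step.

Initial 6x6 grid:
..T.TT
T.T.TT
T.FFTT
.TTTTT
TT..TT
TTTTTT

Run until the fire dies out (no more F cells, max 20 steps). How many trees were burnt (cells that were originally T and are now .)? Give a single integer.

Answer: 23

Derivation:
Step 1: +4 fires, +2 burnt (F count now 4)
Step 2: +5 fires, +4 burnt (F count now 5)
Step 3: +5 fires, +5 burnt (F count now 5)
Step 4: +5 fires, +5 burnt (F count now 5)
Step 5: +4 fires, +5 burnt (F count now 4)
Step 6: +0 fires, +4 burnt (F count now 0)
Fire out after step 6
Initially T: 25, now '.': 34
Total burnt (originally-T cells now '.'): 23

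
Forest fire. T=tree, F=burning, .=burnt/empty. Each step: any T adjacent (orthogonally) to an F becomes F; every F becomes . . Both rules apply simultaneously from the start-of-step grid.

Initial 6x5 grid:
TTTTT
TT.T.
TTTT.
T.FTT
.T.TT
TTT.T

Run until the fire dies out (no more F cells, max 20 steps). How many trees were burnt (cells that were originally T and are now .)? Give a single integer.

Step 1: +2 fires, +1 burnt (F count now 2)
Step 2: +4 fires, +2 burnt (F count now 4)
Step 3: +4 fires, +4 burnt (F count now 4)
Step 4: +5 fires, +4 burnt (F count now 5)
Step 5: +3 fires, +5 burnt (F count now 3)
Step 6: +0 fires, +3 burnt (F count now 0)
Fire out after step 6
Initially T: 22, now '.': 26
Total burnt (originally-T cells now '.'): 18

Answer: 18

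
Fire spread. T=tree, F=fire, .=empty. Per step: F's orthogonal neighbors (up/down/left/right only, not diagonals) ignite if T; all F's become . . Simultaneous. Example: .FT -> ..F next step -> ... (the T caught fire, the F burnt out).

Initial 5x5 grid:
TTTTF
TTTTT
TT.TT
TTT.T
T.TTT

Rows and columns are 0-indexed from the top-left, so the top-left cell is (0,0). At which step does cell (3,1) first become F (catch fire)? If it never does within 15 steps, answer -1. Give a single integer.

Step 1: cell (3,1)='T' (+2 fires, +1 burnt)
Step 2: cell (3,1)='T' (+3 fires, +2 burnt)
Step 3: cell (3,1)='T' (+4 fires, +3 burnt)
Step 4: cell (3,1)='T' (+3 fires, +4 burnt)
Step 5: cell (3,1)='T' (+3 fires, +3 burnt)
Step 6: cell (3,1)='F' (+3 fires, +3 burnt)
  -> target ignites at step 6
Step 7: cell (3,1)='.' (+2 fires, +3 burnt)
Step 8: cell (3,1)='.' (+1 fires, +2 burnt)
Step 9: cell (3,1)='.' (+0 fires, +1 burnt)
  fire out at step 9

6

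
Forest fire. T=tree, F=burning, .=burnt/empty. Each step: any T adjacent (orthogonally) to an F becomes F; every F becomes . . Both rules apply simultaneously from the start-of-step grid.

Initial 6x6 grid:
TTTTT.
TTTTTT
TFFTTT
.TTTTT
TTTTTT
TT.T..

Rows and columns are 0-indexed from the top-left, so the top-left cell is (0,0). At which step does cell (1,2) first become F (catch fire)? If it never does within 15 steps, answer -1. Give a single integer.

Step 1: cell (1,2)='F' (+6 fires, +2 burnt)
  -> target ignites at step 1
Step 2: cell (1,2)='.' (+8 fires, +6 burnt)
Step 3: cell (1,2)='.' (+8 fires, +8 burnt)
Step 4: cell (1,2)='.' (+6 fires, +8 burnt)
Step 5: cell (1,2)='.' (+1 fires, +6 burnt)
Step 6: cell (1,2)='.' (+0 fires, +1 burnt)
  fire out at step 6

1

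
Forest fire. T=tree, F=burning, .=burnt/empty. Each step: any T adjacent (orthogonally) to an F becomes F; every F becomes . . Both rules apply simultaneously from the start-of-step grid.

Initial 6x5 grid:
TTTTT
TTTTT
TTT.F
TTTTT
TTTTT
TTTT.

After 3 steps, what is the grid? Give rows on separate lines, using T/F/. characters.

Step 1: 2 trees catch fire, 1 burn out
  TTTTT
  TTTTF
  TTT..
  TTTTF
  TTTTT
  TTTT.
Step 2: 4 trees catch fire, 2 burn out
  TTTTF
  TTTF.
  TTT..
  TTTF.
  TTTTF
  TTTT.
Step 3: 4 trees catch fire, 4 burn out
  TTTF.
  TTF..
  TTT..
  TTF..
  TTTF.
  TTTT.

TTTF.
TTF..
TTT..
TTF..
TTTF.
TTTT.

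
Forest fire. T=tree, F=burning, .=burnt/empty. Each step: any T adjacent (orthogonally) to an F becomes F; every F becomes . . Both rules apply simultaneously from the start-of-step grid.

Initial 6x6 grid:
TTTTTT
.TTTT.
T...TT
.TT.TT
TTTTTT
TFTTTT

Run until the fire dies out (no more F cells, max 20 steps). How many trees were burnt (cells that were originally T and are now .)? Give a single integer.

Step 1: +3 fires, +1 burnt (F count now 3)
Step 2: +4 fires, +3 burnt (F count now 4)
Step 3: +3 fires, +4 burnt (F count now 3)
Step 4: +2 fires, +3 burnt (F count now 2)
Step 5: +2 fires, +2 burnt (F count now 2)
Step 6: +2 fires, +2 burnt (F count now 2)
Step 7: +2 fires, +2 burnt (F count now 2)
Step 8: +2 fires, +2 burnt (F count now 2)
Step 9: +3 fires, +2 burnt (F count now 3)
Step 10: +2 fires, +3 burnt (F count now 2)
Step 11: +1 fires, +2 burnt (F count now 1)
Step 12: +1 fires, +1 burnt (F count now 1)
Step 13: +0 fires, +1 burnt (F count now 0)
Fire out after step 13
Initially T: 28, now '.': 35
Total burnt (originally-T cells now '.'): 27

Answer: 27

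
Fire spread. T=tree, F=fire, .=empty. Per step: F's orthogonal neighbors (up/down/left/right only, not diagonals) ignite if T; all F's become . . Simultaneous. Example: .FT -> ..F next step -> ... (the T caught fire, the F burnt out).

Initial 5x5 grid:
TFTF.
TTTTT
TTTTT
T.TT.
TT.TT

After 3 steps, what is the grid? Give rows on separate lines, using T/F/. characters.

Step 1: 4 trees catch fire, 2 burn out
  F.F..
  TFTFT
  TTTTT
  T.TT.
  TT.TT
Step 2: 5 trees catch fire, 4 burn out
  .....
  F.F.F
  TFTFT
  T.TT.
  TT.TT
Step 3: 4 trees catch fire, 5 burn out
  .....
  .....
  F.F.F
  T.TF.
  TT.TT

.....
.....
F.F.F
T.TF.
TT.TT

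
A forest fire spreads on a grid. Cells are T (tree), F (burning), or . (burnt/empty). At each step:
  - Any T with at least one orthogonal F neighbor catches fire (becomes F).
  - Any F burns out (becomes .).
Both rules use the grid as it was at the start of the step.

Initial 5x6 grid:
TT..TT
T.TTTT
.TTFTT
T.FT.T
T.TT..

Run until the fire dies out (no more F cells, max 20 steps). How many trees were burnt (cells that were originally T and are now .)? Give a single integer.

Answer: 14

Derivation:
Step 1: +5 fires, +2 burnt (F count now 5)
Step 2: +5 fires, +5 burnt (F count now 5)
Step 3: +3 fires, +5 burnt (F count now 3)
Step 4: +1 fires, +3 burnt (F count now 1)
Step 5: +0 fires, +1 burnt (F count now 0)
Fire out after step 5
Initially T: 19, now '.': 25
Total burnt (originally-T cells now '.'): 14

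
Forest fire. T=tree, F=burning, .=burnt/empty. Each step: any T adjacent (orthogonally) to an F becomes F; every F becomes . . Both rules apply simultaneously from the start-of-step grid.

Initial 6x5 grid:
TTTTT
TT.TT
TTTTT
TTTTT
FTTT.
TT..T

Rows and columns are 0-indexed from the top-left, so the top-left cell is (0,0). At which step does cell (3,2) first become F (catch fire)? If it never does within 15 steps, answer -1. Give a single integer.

Step 1: cell (3,2)='T' (+3 fires, +1 burnt)
Step 2: cell (3,2)='T' (+4 fires, +3 burnt)
Step 3: cell (3,2)='F' (+4 fires, +4 burnt)
  -> target ignites at step 3
Step 4: cell (3,2)='.' (+4 fires, +4 burnt)
Step 5: cell (3,2)='.' (+3 fires, +4 burnt)
Step 6: cell (3,2)='.' (+3 fires, +3 burnt)
Step 7: cell (3,2)='.' (+2 fires, +3 burnt)
Step 8: cell (3,2)='.' (+1 fires, +2 burnt)
Step 9: cell (3,2)='.' (+0 fires, +1 burnt)
  fire out at step 9

3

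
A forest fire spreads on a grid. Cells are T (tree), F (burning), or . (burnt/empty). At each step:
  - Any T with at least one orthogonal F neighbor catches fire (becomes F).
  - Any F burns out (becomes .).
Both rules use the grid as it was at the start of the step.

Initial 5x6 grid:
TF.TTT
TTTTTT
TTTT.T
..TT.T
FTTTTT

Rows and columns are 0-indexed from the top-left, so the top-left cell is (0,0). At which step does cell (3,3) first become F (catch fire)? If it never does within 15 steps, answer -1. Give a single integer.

Step 1: cell (3,3)='T' (+3 fires, +2 burnt)
Step 2: cell (3,3)='T' (+4 fires, +3 burnt)
Step 3: cell (3,3)='T' (+5 fires, +4 burnt)
Step 4: cell (3,3)='F' (+5 fires, +5 burnt)
  -> target ignites at step 4
Step 5: cell (3,3)='.' (+3 fires, +5 burnt)
Step 6: cell (3,3)='.' (+3 fires, +3 burnt)
Step 7: cell (3,3)='.' (+0 fires, +3 burnt)
  fire out at step 7

4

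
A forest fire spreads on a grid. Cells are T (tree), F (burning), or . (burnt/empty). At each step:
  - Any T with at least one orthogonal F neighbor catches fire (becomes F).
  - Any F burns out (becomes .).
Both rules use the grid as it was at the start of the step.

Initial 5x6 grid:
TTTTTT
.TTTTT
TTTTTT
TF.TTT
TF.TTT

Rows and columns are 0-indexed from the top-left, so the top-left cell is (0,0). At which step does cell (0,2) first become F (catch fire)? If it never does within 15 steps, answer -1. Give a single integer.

Step 1: cell (0,2)='T' (+3 fires, +2 burnt)
Step 2: cell (0,2)='T' (+3 fires, +3 burnt)
Step 3: cell (0,2)='T' (+3 fires, +3 burnt)
Step 4: cell (0,2)='F' (+5 fires, +3 burnt)
  -> target ignites at step 4
Step 5: cell (0,2)='.' (+5 fires, +5 burnt)
Step 6: cell (0,2)='.' (+4 fires, +5 burnt)
Step 7: cell (0,2)='.' (+2 fires, +4 burnt)
Step 8: cell (0,2)='.' (+0 fires, +2 burnt)
  fire out at step 8

4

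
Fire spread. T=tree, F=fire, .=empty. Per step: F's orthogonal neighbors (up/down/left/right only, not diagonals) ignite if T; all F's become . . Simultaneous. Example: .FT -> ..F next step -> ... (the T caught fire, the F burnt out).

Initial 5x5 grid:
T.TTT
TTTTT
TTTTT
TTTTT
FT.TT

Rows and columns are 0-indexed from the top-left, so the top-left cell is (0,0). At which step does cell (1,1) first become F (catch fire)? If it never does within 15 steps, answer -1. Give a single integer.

Step 1: cell (1,1)='T' (+2 fires, +1 burnt)
Step 2: cell (1,1)='T' (+2 fires, +2 burnt)
Step 3: cell (1,1)='T' (+3 fires, +2 burnt)
Step 4: cell (1,1)='F' (+4 fires, +3 burnt)
  -> target ignites at step 4
Step 5: cell (1,1)='.' (+4 fires, +4 burnt)
Step 6: cell (1,1)='.' (+4 fires, +4 burnt)
Step 7: cell (1,1)='.' (+2 fires, +4 burnt)
Step 8: cell (1,1)='.' (+1 fires, +2 burnt)
Step 9: cell (1,1)='.' (+0 fires, +1 burnt)
  fire out at step 9

4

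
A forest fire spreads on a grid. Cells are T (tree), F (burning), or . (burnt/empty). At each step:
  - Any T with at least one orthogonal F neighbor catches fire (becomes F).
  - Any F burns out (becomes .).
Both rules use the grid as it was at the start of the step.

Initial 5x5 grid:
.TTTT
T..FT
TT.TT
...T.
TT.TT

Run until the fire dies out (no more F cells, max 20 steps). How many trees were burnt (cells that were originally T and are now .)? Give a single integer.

Answer: 10

Derivation:
Step 1: +3 fires, +1 burnt (F count now 3)
Step 2: +4 fires, +3 burnt (F count now 4)
Step 3: +2 fires, +4 burnt (F count now 2)
Step 4: +1 fires, +2 burnt (F count now 1)
Step 5: +0 fires, +1 burnt (F count now 0)
Fire out after step 5
Initially T: 15, now '.': 20
Total burnt (originally-T cells now '.'): 10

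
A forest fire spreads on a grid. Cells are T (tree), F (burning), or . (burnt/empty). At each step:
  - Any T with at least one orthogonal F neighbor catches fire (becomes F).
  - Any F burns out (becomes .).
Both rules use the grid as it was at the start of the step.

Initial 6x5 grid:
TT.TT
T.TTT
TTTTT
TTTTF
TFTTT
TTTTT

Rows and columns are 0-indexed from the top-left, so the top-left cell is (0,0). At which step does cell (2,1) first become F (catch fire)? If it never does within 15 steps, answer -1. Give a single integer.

Step 1: cell (2,1)='T' (+7 fires, +2 burnt)
Step 2: cell (2,1)='F' (+9 fires, +7 burnt)
  -> target ignites at step 2
Step 3: cell (2,1)='.' (+5 fires, +9 burnt)
Step 4: cell (2,1)='.' (+3 fires, +5 burnt)
Step 5: cell (2,1)='.' (+1 fires, +3 burnt)
Step 6: cell (2,1)='.' (+1 fires, +1 burnt)
Step 7: cell (2,1)='.' (+0 fires, +1 burnt)
  fire out at step 7

2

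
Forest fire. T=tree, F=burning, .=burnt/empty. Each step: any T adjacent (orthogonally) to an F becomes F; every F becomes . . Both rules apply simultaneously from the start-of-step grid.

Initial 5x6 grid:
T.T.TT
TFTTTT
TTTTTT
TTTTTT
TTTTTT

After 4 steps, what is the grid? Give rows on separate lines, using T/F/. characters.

Step 1: 3 trees catch fire, 1 burn out
  T.T.TT
  F.FTTT
  TFTTTT
  TTTTTT
  TTTTTT
Step 2: 6 trees catch fire, 3 burn out
  F.F.TT
  ...FTT
  F.FTTT
  TFTTTT
  TTTTTT
Step 3: 5 trees catch fire, 6 burn out
  ....TT
  ....FT
  ...FTT
  F.FTTT
  TFTTTT
Step 4: 6 trees catch fire, 5 burn out
  ....FT
  .....F
  ....FT
  ...FTT
  F.FTTT

....FT
.....F
....FT
...FTT
F.FTTT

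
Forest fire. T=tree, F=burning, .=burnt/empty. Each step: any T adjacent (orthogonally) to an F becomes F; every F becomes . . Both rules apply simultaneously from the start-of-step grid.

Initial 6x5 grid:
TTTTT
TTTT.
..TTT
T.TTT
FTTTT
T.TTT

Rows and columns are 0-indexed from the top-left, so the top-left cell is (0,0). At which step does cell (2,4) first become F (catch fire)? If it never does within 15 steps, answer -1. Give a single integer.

Step 1: cell (2,4)='T' (+3 fires, +1 burnt)
Step 2: cell (2,4)='T' (+1 fires, +3 burnt)
Step 3: cell (2,4)='T' (+3 fires, +1 burnt)
Step 4: cell (2,4)='T' (+4 fires, +3 burnt)
Step 5: cell (2,4)='T' (+4 fires, +4 burnt)
Step 6: cell (2,4)='F' (+4 fires, +4 burnt)
  -> target ignites at step 6
Step 7: cell (2,4)='.' (+3 fires, +4 burnt)
Step 8: cell (2,4)='.' (+2 fires, +3 burnt)
Step 9: cell (2,4)='.' (+0 fires, +2 burnt)
  fire out at step 9

6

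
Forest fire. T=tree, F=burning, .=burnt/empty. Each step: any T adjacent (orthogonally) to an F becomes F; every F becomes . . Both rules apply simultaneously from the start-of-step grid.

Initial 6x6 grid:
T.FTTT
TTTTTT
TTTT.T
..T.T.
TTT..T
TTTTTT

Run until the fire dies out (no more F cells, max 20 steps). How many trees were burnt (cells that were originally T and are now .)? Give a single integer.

Step 1: +2 fires, +1 burnt (F count now 2)
Step 2: +4 fires, +2 burnt (F count now 4)
Step 3: +6 fires, +4 burnt (F count now 6)
Step 4: +4 fires, +6 burnt (F count now 4)
Step 5: +3 fires, +4 burnt (F count now 3)
Step 6: +3 fires, +3 burnt (F count now 3)
Step 7: +2 fires, +3 burnt (F count now 2)
Step 8: +1 fires, +2 burnt (F count now 1)
Step 9: +1 fires, +1 burnt (F count now 1)
Step 10: +0 fires, +1 burnt (F count now 0)
Fire out after step 10
Initially T: 27, now '.': 35
Total burnt (originally-T cells now '.'): 26

Answer: 26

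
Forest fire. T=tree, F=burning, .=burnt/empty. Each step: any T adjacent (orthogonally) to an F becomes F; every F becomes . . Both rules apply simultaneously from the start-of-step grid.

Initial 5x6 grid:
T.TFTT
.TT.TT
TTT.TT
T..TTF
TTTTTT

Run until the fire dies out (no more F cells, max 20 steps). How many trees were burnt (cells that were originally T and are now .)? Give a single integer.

Answer: 21

Derivation:
Step 1: +5 fires, +2 burnt (F count now 5)
Step 2: +7 fires, +5 burnt (F count now 7)
Step 3: +3 fires, +7 burnt (F count now 3)
Step 4: +2 fires, +3 burnt (F count now 2)
Step 5: +2 fires, +2 burnt (F count now 2)
Step 6: +2 fires, +2 burnt (F count now 2)
Step 7: +0 fires, +2 burnt (F count now 0)
Fire out after step 7
Initially T: 22, now '.': 29
Total burnt (originally-T cells now '.'): 21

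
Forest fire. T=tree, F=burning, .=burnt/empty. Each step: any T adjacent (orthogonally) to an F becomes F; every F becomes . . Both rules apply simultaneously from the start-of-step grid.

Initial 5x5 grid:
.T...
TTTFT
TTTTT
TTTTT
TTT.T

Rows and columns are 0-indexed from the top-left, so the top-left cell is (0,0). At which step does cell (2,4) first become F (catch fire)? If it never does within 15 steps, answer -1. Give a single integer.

Step 1: cell (2,4)='T' (+3 fires, +1 burnt)
Step 2: cell (2,4)='F' (+4 fires, +3 burnt)
  -> target ignites at step 2
Step 3: cell (2,4)='.' (+5 fires, +4 burnt)
Step 4: cell (2,4)='.' (+4 fires, +5 burnt)
Step 5: cell (2,4)='.' (+2 fires, +4 burnt)
Step 6: cell (2,4)='.' (+1 fires, +2 burnt)
Step 7: cell (2,4)='.' (+0 fires, +1 burnt)
  fire out at step 7

2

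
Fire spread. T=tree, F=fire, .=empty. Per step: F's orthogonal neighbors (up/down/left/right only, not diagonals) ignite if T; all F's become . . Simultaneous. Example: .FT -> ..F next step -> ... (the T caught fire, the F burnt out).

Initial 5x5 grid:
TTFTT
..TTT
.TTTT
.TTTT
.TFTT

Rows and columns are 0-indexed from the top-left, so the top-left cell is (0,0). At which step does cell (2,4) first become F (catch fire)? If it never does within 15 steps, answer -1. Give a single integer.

Step 1: cell (2,4)='T' (+6 fires, +2 burnt)
Step 2: cell (2,4)='T' (+7 fires, +6 burnt)
Step 3: cell (2,4)='T' (+4 fires, +7 burnt)
Step 4: cell (2,4)='F' (+1 fires, +4 burnt)
  -> target ignites at step 4
Step 5: cell (2,4)='.' (+0 fires, +1 burnt)
  fire out at step 5

4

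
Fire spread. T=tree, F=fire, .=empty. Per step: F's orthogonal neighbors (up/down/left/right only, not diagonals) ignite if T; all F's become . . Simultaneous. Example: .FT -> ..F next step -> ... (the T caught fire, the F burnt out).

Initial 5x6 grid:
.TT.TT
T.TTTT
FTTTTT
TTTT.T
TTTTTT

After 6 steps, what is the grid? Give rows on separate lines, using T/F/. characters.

Step 1: 3 trees catch fire, 1 burn out
  .TT.TT
  F.TTTT
  .FTTTT
  FTTT.T
  TTTTTT
Step 2: 3 trees catch fire, 3 burn out
  .TT.TT
  ..TTTT
  ..FTTT
  .FTT.T
  FTTTTT
Step 3: 4 trees catch fire, 3 burn out
  .TT.TT
  ..FTTT
  ...FTT
  ..FT.T
  .FTTTT
Step 4: 5 trees catch fire, 4 burn out
  .TF.TT
  ...FTT
  ....FT
  ...F.T
  ..FTTT
Step 5: 4 trees catch fire, 5 burn out
  .F..TT
  ....FT
  .....F
  .....T
  ...FTT
Step 6: 4 trees catch fire, 4 burn out
  ....FT
  .....F
  ......
  .....F
  ....FT

....FT
.....F
......
.....F
....FT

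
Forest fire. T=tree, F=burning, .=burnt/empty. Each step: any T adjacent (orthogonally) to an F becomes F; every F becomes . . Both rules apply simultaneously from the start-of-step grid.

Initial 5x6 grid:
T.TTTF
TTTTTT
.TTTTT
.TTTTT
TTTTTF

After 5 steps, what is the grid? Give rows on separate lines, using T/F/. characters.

Step 1: 4 trees catch fire, 2 burn out
  T.TTF.
  TTTTTF
  .TTTTT
  .TTTTF
  TTTTF.
Step 2: 5 trees catch fire, 4 burn out
  T.TF..
  TTTTF.
  .TTTTF
  .TTTF.
  TTTF..
Step 3: 5 trees catch fire, 5 burn out
  T.F...
  TTTF..
  .TTTF.
  .TTF..
  TTF...
Step 4: 4 trees catch fire, 5 burn out
  T.....
  TTF...
  .TTF..
  .TF...
  TF....
Step 5: 4 trees catch fire, 4 burn out
  T.....
  TF....
  .TF...
  .F....
  F.....

T.....
TF....
.TF...
.F....
F.....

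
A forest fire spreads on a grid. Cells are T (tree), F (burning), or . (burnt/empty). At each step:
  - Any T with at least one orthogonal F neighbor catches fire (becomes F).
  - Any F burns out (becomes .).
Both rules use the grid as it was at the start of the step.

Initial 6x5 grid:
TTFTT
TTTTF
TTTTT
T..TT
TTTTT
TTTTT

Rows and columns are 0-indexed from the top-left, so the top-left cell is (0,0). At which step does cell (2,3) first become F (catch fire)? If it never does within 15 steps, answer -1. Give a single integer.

Step 1: cell (2,3)='T' (+6 fires, +2 burnt)
Step 2: cell (2,3)='F' (+5 fires, +6 burnt)
  -> target ignites at step 2
Step 3: cell (2,3)='.' (+4 fires, +5 burnt)
Step 4: cell (2,3)='.' (+3 fires, +4 burnt)
Step 5: cell (2,3)='.' (+3 fires, +3 burnt)
Step 6: cell (2,3)='.' (+3 fires, +3 burnt)
Step 7: cell (2,3)='.' (+2 fires, +3 burnt)
Step 8: cell (2,3)='.' (+0 fires, +2 burnt)
  fire out at step 8

2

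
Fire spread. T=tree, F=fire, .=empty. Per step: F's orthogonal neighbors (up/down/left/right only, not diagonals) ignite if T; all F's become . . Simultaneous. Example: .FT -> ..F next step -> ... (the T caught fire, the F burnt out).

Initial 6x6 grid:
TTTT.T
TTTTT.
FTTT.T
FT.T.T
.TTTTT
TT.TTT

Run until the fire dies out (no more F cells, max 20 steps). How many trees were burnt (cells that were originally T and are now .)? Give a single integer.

Answer: 26

Derivation:
Step 1: +3 fires, +2 burnt (F count now 3)
Step 2: +4 fires, +3 burnt (F count now 4)
Step 3: +5 fires, +4 burnt (F count now 5)
Step 4: +5 fires, +5 burnt (F count now 5)
Step 5: +4 fires, +5 burnt (F count now 4)
Step 6: +2 fires, +4 burnt (F count now 2)
Step 7: +2 fires, +2 burnt (F count now 2)
Step 8: +1 fires, +2 burnt (F count now 1)
Step 9: +0 fires, +1 burnt (F count now 0)
Fire out after step 9
Initially T: 27, now '.': 35
Total burnt (originally-T cells now '.'): 26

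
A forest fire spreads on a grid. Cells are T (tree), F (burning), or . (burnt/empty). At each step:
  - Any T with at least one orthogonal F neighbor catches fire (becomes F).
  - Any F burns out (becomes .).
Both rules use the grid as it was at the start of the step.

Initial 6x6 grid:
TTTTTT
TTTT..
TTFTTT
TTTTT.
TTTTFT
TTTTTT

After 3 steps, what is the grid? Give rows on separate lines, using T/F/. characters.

Step 1: 8 trees catch fire, 2 burn out
  TTTTTT
  TTFT..
  TF.FTT
  TTFTF.
  TTTF.F
  TTTTFT
Step 2: 10 trees catch fire, 8 burn out
  TTFTTT
  TF.F..
  F...FT
  TF.F..
  TTF...
  TTTF.F
Step 3: 7 trees catch fire, 10 burn out
  TF.FTT
  F.....
  .....F
  F.....
  TF....
  TTF...

TF.FTT
F.....
.....F
F.....
TF....
TTF...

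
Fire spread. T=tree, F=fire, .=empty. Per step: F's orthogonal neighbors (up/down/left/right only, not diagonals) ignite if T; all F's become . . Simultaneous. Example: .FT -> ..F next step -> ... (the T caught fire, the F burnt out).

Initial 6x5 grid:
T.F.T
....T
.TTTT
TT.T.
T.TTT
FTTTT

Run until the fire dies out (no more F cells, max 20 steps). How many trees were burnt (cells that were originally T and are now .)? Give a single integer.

Answer: 17

Derivation:
Step 1: +2 fires, +2 burnt (F count now 2)
Step 2: +2 fires, +2 burnt (F count now 2)
Step 3: +3 fires, +2 burnt (F count now 3)
Step 4: +3 fires, +3 burnt (F count now 3)
Step 5: +3 fires, +3 burnt (F count now 3)
Step 6: +1 fires, +3 burnt (F count now 1)
Step 7: +1 fires, +1 burnt (F count now 1)
Step 8: +1 fires, +1 burnt (F count now 1)
Step 9: +1 fires, +1 burnt (F count now 1)
Step 10: +0 fires, +1 burnt (F count now 0)
Fire out after step 10
Initially T: 18, now '.': 29
Total burnt (originally-T cells now '.'): 17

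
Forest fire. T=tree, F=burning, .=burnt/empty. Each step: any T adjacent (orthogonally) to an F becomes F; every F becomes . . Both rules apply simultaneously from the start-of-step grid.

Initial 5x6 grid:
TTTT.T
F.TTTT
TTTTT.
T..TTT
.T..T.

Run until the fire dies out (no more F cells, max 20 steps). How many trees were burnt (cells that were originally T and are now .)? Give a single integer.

Answer: 19

Derivation:
Step 1: +2 fires, +1 burnt (F count now 2)
Step 2: +3 fires, +2 burnt (F count now 3)
Step 3: +2 fires, +3 burnt (F count now 2)
Step 4: +3 fires, +2 burnt (F count now 3)
Step 5: +3 fires, +3 burnt (F count now 3)
Step 6: +2 fires, +3 burnt (F count now 2)
Step 7: +3 fires, +2 burnt (F count now 3)
Step 8: +1 fires, +3 burnt (F count now 1)
Step 9: +0 fires, +1 burnt (F count now 0)
Fire out after step 9
Initially T: 20, now '.': 29
Total burnt (originally-T cells now '.'): 19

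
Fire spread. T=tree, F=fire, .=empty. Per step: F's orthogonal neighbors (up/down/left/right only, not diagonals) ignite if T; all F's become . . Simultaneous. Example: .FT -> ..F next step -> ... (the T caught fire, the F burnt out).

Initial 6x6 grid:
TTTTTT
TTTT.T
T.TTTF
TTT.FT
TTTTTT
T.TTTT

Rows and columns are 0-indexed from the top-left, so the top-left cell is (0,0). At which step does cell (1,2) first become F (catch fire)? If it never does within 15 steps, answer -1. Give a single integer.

Step 1: cell (1,2)='T' (+4 fires, +2 burnt)
Step 2: cell (1,2)='T' (+5 fires, +4 burnt)
Step 3: cell (1,2)='T' (+6 fires, +5 burnt)
Step 4: cell (1,2)='F' (+5 fires, +6 burnt)
  -> target ignites at step 4
Step 5: cell (1,2)='.' (+4 fires, +5 burnt)
Step 6: cell (1,2)='.' (+4 fires, +4 burnt)
Step 7: cell (1,2)='.' (+2 fires, +4 burnt)
Step 8: cell (1,2)='.' (+0 fires, +2 burnt)
  fire out at step 8

4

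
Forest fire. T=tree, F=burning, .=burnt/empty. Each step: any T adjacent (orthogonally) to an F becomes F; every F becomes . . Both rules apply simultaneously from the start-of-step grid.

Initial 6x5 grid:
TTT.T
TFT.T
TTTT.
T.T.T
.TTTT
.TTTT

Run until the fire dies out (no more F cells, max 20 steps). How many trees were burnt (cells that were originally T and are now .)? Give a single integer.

Answer: 20

Derivation:
Step 1: +4 fires, +1 burnt (F count now 4)
Step 2: +4 fires, +4 burnt (F count now 4)
Step 3: +3 fires, +4 burnt (F count now 3)
Step 4: +1 fires, +3 burnt (F count now 1)
Step 5: +3 fires, +1 burnt (F count now 3)
Step 6: +3 fires, +3 burnt (F count now 3)
Step 7: +2 fires, +3 burnt (F count now 2)
Step 8: +0 fires, +2 burnt (F count now 0)
Fire out after step 8
Initially T: 22, now '.': 28
Total burnt (originally-T cells now '.'): 20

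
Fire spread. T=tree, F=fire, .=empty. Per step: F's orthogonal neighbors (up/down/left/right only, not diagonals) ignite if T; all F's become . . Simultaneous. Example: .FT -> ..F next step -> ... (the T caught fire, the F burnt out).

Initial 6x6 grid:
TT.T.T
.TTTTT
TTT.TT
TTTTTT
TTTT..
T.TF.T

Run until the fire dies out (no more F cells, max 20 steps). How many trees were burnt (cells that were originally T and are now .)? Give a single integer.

Answer: 26

Derivation:
Step 1: +2 fires, +1 burnt (F count now 2)
Step 2: +2 fires, +2 burnt (F count now 2)
Step 3: +3 fires, +2 burnt (F count now 3)
Step 4: +5 fires, +3 burnt (F count now 5)
Step 5: +6 fires, +5 burnt (F count now 6)
Step 6: +4 fires, +6 burnt (F count now 4)
Step 7: +3 fires, +4 burnt (F count now 3)
Step 8: +1 fires, +3 burnt (F count now 1)
Step 9: +0 fires, +1 burnt (F count now 0)
Fire out after step 9
Initially T: 27, now '.': 35
Total burnt (originally-T cells now '.'): 26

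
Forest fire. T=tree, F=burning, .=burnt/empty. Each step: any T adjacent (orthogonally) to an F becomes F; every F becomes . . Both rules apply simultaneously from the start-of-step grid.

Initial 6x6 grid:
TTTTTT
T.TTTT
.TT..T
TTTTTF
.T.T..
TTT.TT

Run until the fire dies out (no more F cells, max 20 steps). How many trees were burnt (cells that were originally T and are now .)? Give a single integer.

Answer: 24

Derivation:
Step 1: +2 fires, +1 burnt (F count now 2)
Step 2: +2 fires, +2 burnt (F count now 2)
Step 3: +4 fires, +2 burnt (F count now 4)
Step 4: +4 fires, +4 burnt (F count now 4)
Step 5: +5 fires, +4 burnt (F count now 5)
Step 6: +2 fires, +5 burnt (F count now 2)
Step 7: +3 fires, +2 burnt (F count now 3)
Step 8: +1 fires, +3 burnt (F count now 1)
Step 9: +1 fires, +1 burnt (F count now 1)
Step 10: +0 fires, +1 burnt (F count now 0)
Fire out after step 10
Initially T: 26, now '.': 34
Total burnt (originally-T cells now '.'): 24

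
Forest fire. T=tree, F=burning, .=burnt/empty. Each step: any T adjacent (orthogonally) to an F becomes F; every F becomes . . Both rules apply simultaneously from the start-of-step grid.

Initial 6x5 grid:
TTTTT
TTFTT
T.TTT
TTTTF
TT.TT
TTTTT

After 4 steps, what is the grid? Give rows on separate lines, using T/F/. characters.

Step 1: 7 trees catch fire, 2 burn out
  TTFTT
  TF.FT
  T.FTF
  TTTF.
  TT.TF
  TTTTT
Step 2: 8 trees catch fire, 7 burn out
  TF.FT
  F...F
  T..F.
  TTF..
  TT.F.
  TTTTF
Step 3: 5 trees catch fire, 8 burn out
  F...F
  .....
  F....
  TF...
  TT...
  TTTF.
Step 4: 3 trees catch fire, 5 burn out
  .....
  .....
  .....
  F....
  TF...
  TTF..

.....
.....
.....
F....
TF...
TTF..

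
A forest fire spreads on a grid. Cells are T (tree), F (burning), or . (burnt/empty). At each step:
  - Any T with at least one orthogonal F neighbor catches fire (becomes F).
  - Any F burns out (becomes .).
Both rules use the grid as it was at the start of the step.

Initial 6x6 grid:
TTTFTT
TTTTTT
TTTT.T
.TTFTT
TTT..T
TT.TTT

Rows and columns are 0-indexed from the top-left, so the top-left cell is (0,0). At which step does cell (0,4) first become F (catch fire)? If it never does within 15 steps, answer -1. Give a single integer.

Step 1: cell (0,4)='F' (+6 fires, +2 burnt)
  -> target ignites at step 1
Step 2: cell (0,4)='.' (+8 fires, +6 burnt)
Step 3: cell (0,4)='.' (+7 fires, +8 burnt)
Step 4: cell (0,4)='.' (+5 fires, +7 burnt)
Step 5: cell (0,4)='.' (+2 fires, +5 burnt)
Step 6: cell (0,4)='.' (+1 fires, +2 burnt)
Step 7: cell (0,4)='.' (+0 fires, +1 burnt)
  fire out at step 7

1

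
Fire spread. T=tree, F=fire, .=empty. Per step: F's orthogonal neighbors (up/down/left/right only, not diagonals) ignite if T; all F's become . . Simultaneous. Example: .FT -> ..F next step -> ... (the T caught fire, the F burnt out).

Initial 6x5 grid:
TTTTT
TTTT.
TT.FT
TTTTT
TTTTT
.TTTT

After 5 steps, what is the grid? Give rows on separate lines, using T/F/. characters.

Step 1: 3 trees catch fire, 1 burn out
  TTTTT
  TTTF.
  TT..F
  TTTFT
  TTTTT
  .TTTT
Step 2: 5 trees catch fire, 3 burn out
  TTTFT
  TTF..
  TT...
  TTF.F
  TTTFT
  .TTTT
Step 3: 7 trees catch fire, 5 burn out
  TTF.F
  TF...
  TT...
  TF...
  TTF.F
  .TTFT
Step 4: 7 trees catch fire, 7 burn out
  TF...
  F....
  TF...
  F....
  TF...
  .TF.F
Step 5: 4 trees catch fire, 7 burn out
  F....
  .....
  F....
  .....
  F....
  .F...

F....
.....
F....
.....
F....
.F...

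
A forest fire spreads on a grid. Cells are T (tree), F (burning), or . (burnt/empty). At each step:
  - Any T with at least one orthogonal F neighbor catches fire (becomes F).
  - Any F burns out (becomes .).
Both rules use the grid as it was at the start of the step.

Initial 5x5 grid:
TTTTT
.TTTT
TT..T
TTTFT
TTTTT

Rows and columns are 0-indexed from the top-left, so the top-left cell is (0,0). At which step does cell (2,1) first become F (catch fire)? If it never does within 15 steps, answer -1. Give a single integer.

Step 1: cell (2,1)='T' (+3 fires, +1 burnt)
Step 2: cell (2,1)='T' (+4 fires, +3 burnt)
Step 3: cell (2,1)='F' (+4 fires, +4 burnt)
  -> target ignites at step 3
Step 4: cell (2,1)='.' (+5 fires, +4 burnt)
Step 5: cell (2,1)='.' (+3 fires, +5 burnt)
Step 6: cell (2,1)='.' (+2 fires, +3 burnt)
Step 7: cell (2,1)='.' (+0 fires, +2 burnt)
  fire out at step 7

3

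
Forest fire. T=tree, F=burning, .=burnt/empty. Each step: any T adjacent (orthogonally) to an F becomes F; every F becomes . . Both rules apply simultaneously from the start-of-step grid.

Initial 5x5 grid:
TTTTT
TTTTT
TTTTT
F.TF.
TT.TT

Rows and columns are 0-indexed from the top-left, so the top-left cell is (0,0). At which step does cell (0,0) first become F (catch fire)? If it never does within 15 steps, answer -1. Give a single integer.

Step 1: cell (0,0)='T' (+5 fires, +2 burnt)
Step 2: cell (0,0)='T' (+7 fires, +5 burnt)
Step 3: cell (0,0)='F' (+5 fires, +7 burnt)
  -> target ignites at step 3
Step 4: cell (0,0)='.' (+3 fires, +5 burnt)
Step 5: cell (0,0)='.' (+0 fires, +3 burnt)
  fire out at step 5

3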